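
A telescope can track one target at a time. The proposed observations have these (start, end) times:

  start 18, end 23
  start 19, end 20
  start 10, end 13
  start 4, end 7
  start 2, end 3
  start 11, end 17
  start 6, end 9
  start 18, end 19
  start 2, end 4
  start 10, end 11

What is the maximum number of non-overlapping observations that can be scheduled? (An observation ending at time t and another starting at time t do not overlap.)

6

Greedy by earliest finish: after sorting by end time, pick each interval compatible with the last pick.
By end time: (2,3), (2,4), (4,7), (6,9), (10,11), (10,13), (11,17), (18,19), (19,20), (18,23).
Pick (2,3); next start ≥ 3 → (4,7); next start ≥ 7 → (10,11); next start ≥ 11 → (11,17); next start ≥ 17 → (18,19); next start ≥ 19 → (19,20).
Selected 6 observations.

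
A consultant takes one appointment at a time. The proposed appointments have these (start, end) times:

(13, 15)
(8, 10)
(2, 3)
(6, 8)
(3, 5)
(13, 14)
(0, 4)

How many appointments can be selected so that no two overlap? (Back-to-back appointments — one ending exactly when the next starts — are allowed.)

Sorted by end: (2,3)  (0,4)  (3,5)  (6,8)  (8,10)  (13,14)  (13,15)
take (2,3); skip (0,4); take (3,5); take (6,8); take (8,10); take (13,14); skip (13,15).
Selected 5 appointments.

5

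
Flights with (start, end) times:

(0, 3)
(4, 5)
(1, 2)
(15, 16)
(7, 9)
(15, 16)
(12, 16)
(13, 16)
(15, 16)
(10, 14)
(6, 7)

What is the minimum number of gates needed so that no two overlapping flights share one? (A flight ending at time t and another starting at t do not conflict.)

starts: [0, 1, 4, 6, 7, 10, 12, 13, 15, 15, 15]
ends:   [2, 3, 5, 7, 9, 14, 16, 16, 16, 16, 16]
s0→1 s1→2 e2→1 e3→0 s4→1 e5→0 s6→1 e7→0 s7→1 e9→0 s10→1 s12→2 s13→3 e14→2 s15→3 s15→4 s15→5  — peak 5.

5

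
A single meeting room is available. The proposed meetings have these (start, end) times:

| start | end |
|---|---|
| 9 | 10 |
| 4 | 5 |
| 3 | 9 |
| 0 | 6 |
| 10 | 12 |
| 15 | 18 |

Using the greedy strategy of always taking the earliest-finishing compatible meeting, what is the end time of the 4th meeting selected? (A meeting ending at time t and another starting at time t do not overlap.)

Greedy by earliest finish: after sorting by end time, pick each interval compatible with the last pick.
By end time: (4,5), (0,6), (3,9), (9,10), (10,12), (15,18).
Pick (4,5); next start ≥ 5 → (9,10); next start ≥ 10 → (10,12); next start ≥ 12 → (15,18).
Selected: (4,5) (9,10) (10,12) (15,18)

18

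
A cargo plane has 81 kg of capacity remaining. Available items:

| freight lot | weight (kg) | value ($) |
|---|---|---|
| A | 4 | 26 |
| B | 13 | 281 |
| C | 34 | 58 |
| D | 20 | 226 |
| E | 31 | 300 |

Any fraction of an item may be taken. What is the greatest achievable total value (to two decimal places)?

Sort by value per unit weight and fill in that order.
Order: B (281/13=21.62) > D (226/20=11.30) > E (300/31=9.68) > A (26/4=6.50) > C (58/34=1.71)
Fill: take B (13 @ 281) → take D (20 @ 226) → take E (31 @ 300) → take A (4 @ 26) → take 13/34 of C → 22.18; 81/81 used.
Total value = 855.18

855.18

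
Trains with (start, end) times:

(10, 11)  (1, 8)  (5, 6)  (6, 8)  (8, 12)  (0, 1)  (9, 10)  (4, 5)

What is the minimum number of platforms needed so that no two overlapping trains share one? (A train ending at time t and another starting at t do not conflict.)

starts: [0, 1, 4, 5, 6, 8, 9, 10]
ends:   [1, 5, 6, 8, 8, 10, 11, 12]
s0→1 e1→0 s1→1 s4→2  — peak 2.

2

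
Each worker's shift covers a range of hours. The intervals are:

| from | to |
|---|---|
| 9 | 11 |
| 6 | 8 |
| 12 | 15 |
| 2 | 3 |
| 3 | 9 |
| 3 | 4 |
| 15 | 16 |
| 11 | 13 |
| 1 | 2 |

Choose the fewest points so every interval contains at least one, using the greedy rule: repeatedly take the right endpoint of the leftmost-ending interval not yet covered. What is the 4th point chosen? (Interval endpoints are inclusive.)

Process intervals by earliest right end; each time one isn't hit yet, stab at its right endpoint.
By right end: [1,2]  [2,3]  [3,4]  [6,8]  [3,9]  [9,11]  [11,13]  [12,15]  [15,16]
[1,2] uncovered → point at 2; [3,4] uncovered → point at 4; [6,8] uncovered → point at 8; [9,11] uncovered → point at 11; [12,15] uncovered → point at 15.
Points: 2, 4, 8, 11, 15 (5 total).

11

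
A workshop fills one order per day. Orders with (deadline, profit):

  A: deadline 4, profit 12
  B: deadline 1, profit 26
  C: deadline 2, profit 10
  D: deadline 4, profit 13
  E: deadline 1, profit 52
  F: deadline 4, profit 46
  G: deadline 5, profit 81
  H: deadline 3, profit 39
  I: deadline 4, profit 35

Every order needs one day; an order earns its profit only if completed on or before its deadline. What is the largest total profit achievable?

Take jobs in profit order; each goes to the latest open slot no later than its deadline.
By profit: G(d5,81), E(d1,52), F(d4,46), H(d3,39), I(d4,35), B(d1,26), D(d4,13), A(d4,12), C(d2,10)
G→slot 5; E→slot 1; F→slot 4; H→slot 3; I→slot 2; B skipped; D skipped; A skipped; C skipped.
Profit = 52 + 35 + 39 + 46 + 81 = 253

253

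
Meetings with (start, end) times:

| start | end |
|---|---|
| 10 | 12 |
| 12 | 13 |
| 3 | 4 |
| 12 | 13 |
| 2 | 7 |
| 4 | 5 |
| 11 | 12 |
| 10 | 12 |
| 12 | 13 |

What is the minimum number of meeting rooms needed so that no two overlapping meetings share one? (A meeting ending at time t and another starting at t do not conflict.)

starts: [2, 3, 4, 10, 10, 11, 12, 12, 12]
ends:   [4, 5, 7, 12, 12, 12, 13, 13, 13]
s2→1 s3→2 e4→1 s4→2 e5→1 e7→0 s10→1 s10→2 s11→3  — peak 3.

3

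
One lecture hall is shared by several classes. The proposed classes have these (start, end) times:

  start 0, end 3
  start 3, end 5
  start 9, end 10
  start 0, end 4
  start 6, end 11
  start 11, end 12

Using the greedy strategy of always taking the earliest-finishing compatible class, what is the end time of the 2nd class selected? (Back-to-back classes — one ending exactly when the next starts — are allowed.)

Sort by end time and greedily take each interval whose start is ≥ the last chosen end.
By end time: (0,3), (0,4), (3,5), (9,10), (6,11), (11,12).
Pick (0,3); next start ≥ 3 → (3,5); next start ≥ 5 → (9,10); next start ≥ 10 → (11,12).
Selected: (0,3) (3,5) (9,10) (11,12)

5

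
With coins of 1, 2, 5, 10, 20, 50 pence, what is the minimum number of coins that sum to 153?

5

153 = 3×50 + 1×2 + 1×1
Total coins = 3 + 1 + 1 = 5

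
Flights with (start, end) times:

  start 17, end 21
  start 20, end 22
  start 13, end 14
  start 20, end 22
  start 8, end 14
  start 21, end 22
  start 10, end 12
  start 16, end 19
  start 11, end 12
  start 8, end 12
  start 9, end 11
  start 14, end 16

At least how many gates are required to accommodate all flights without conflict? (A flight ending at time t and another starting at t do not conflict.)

4

Events (time:±→running): 8:+→1 8:+→2 9:+→3 10:+→4 … peak 4.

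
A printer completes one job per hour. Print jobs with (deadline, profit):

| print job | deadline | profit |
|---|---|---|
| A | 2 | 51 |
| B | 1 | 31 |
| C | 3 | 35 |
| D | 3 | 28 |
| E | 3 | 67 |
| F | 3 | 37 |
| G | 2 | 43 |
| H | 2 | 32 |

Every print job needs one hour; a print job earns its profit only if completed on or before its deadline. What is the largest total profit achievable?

Sort by profit descending; place each in the latest free slot ≤ its deadline.
By profit: E(d3,67), A(d2,51), G(d2,43), F(d3,37), C(d3,35), H(d2,32), B(d1,31), D(d3,28)
E→slot 3; A→slot 2; G→slot 1; F skipped; C skipped; H skipped; B skipped; D skipped.
Profit = 43 + 51 + 67 = 161

161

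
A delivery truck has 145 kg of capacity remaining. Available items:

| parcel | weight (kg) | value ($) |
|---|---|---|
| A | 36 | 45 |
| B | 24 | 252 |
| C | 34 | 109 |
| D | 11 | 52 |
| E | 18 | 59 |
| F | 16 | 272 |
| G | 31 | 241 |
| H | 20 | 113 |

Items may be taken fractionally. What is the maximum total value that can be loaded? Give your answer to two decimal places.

1069.15

Sort by value per unit weight and fill in that order.
Order: F (272/16=17.00) > B (252/24=10.50) > G (241/31=7.77) > H (113/20=5.65) > D (52/11=4.73) > E (59/18=3.28) > C (109/34=3.21) > A (45/36=1.25)
Fill: take F (16 @ 272) → take B (24 @ 252) → take G (31 @ 241) → take H (20 @ 113) → take D (11 @ 52) → take E (18 @ 59) → take 25/34 of C → 80.15; 145/145 used.
Total value = 1069.15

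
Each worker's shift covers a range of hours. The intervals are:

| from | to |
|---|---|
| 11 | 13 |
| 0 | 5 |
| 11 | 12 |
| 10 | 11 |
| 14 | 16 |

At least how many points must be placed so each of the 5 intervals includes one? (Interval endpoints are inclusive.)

Sorted: [0,5] [10,11] [11,12] [11,13] [14,16]
{[0,5]} hit by 5; {[10,11],[11,12],[11,13]} hit by 11; {[14,16]} hit by 16.
Points: 5, 11, 16 (3 total).

3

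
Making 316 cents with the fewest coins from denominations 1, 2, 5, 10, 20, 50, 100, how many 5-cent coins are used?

Greedy: take as many of the largest coin as possible, then repeat with the remainder.
316 − 3×100→16 − 1×10→6 − 1×5→1 − 1×1→0
Count of 5: 1

1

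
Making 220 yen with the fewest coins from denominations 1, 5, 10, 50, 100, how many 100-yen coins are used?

220 = 2×100 + 2×10
Count of 100: 2

2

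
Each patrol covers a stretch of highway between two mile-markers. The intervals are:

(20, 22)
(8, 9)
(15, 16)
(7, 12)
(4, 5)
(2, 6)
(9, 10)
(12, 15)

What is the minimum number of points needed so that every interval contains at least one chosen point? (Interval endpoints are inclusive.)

4

Process intervals by earliest right end; each time one isn't hit yet, stab at its right endpoint.
Sorted: [4,5] [2,6] [8,9] [9,10] [7,12] [12,15] [15,16] [20,22]
{[4,5],[2,6]} hit by 5; {[8,9],[9,10],[7,12]} hit by 9; {[12,15],[15,16]} hit by 15; {[20,22]} hit by 22.
Points: 5, 9, 15, 22 (4 total).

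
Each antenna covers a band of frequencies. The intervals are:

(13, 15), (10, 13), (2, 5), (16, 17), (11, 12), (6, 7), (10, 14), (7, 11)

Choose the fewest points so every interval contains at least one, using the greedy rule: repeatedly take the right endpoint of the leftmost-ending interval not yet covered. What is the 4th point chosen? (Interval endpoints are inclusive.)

Sort by right endpoint; whenever an interval is uncovered, place a point at its right end.
By right end: [2,5]  [6,7]  [7,11]  [11,12]  [10,13]  [10,14]  [13,15]  [16,17]
[2,5] uncovered → point at 5; [6,7] uncovered → point at 7; [11,12] uncovered → point at 12; [13,15] uncovered → point at 15; [16,17] uncovered → point at 17.
Points: 5, 7, 12, 15, 17 (5 total).

15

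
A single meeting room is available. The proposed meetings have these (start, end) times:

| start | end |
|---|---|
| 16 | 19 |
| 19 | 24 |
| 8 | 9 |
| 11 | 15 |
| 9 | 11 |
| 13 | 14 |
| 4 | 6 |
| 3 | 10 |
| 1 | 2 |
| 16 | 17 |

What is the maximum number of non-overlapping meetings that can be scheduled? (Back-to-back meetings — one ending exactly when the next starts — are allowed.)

By end time: (1,2), (4,6), (8,9), (3,10), (9,11), (13,14), (11,15), (16,17), (16,19), (19,24).
Pick (1,2); next start ≥ 2 → (4,6); next start ≥ 6 → (8,9); next start ≥ 9 → (9,11); next start ≥ 11 → (13,14); next start ≥ 14 → (16,17); next start ≥ 17 → (19,24).
Selected 7 meetings.

7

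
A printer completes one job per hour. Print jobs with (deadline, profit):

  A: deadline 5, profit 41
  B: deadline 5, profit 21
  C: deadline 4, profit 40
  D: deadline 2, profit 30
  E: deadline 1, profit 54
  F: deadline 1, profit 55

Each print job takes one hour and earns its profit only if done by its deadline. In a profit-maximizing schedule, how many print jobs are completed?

5

By profit: F(d1,55), E(d1,54), A(d5,41), C(d4,40), D(d2,30), B(d5,21)
F→slot 1; E skipped; A→slot 5; C→slot 4; D→slot 2; B→slot 3.
5 of 6 scheduled.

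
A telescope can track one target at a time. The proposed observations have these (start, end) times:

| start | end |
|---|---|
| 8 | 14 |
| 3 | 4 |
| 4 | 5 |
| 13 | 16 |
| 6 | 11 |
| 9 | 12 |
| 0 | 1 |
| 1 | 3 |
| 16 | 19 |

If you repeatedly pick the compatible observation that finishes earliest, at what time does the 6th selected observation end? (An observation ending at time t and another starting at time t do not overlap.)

16

Order by finish time; keep every interval that doesn't clash with the previous kept one.
Sorted by end: (0,1)  (1,3)  (3,4)  (4,5)  (6,11)  (9,12)  (8,14)  (13,16)  (16,19)
take (0,1); take (1,3); take (3,4); take (4,5); take (6,11); skip (9,12); skip (8,14); take (13,16); take (16,19).
Selected: (0,1) (1,3) (3,4) (4,5) (6,11) (13,16) (16,19)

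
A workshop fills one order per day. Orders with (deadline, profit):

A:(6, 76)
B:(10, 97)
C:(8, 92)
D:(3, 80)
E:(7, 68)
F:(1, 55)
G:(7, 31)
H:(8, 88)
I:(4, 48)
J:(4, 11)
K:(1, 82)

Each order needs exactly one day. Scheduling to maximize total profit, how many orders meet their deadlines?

Take jobs in profit order; each goes to the latest open slot no later than its deadline.
Profit order: B=97 C=92 H=88 K=82 D=80 A=76 E=68 F=55 I=48 G=31 J=11
Assign: B→slot 10, C→slot 8, H→slot 7, K→slot 1, D→slot 3, A→slot 6, E→slot 5, F skipped, I→slot 4, G→slot 2, J skipped.
Slots: [1:K] [2:G] [3:D] [4:I] [5:E] [6:A] [7:H] [8:C] [10:B]
9 of 11 scheduled.

9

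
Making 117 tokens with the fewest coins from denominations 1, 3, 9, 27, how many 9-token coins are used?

117 − 4×27→9 − 1×9→0
Count of 9: 1

1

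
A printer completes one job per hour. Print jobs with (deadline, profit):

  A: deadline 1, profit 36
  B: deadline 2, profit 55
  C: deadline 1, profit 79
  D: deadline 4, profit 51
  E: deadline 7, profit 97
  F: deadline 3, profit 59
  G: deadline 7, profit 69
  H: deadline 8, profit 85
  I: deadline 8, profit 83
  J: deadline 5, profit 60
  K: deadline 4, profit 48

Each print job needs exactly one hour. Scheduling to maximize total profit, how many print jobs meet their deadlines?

Profit order: E=97 H=85 I=83 C=79 G=69 J=60 F=59 B=55 D=51 K=48 A=36
Assign: E→slot 7, H→slot 8, I→slot 6, C→slot 1, G→slot 5, J→slot 4, F→slot 3, B→slot 2, D skipped, K skipped, A skipped.
Slots: [1:C] [2:B] [3:F] [4:J] [5:G] [6:I] [7:E] [8:H]
8 of 11 scheduled.

8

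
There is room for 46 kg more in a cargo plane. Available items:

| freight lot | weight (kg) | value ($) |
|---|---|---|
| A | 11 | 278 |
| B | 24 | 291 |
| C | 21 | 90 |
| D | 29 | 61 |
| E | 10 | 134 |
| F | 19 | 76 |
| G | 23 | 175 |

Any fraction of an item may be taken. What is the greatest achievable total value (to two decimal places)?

710.61

Greedy by value/weight ratio, highest first.
Ratios (sorted): A 25.27, E 13.40, B 12.12, G 7.61, C 4.29, F 4.00, D 2.10
take A (11 @ 278); take E (10 @ 134); take B (24 @ 291); take 1/23 of G → 7.61. Capacity used 46/46.
Total value = 710.61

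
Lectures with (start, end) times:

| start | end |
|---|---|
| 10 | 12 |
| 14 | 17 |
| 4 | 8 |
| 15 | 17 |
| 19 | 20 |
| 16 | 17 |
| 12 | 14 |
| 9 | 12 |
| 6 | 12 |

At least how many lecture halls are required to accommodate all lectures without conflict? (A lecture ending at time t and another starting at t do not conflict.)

3

The answer is the maximum number of intervals overlapping at any instant.
Events (time:±→running): 4:+→1 6:+→2 8:-→1 9:+→2 10:+→3 … peak 3.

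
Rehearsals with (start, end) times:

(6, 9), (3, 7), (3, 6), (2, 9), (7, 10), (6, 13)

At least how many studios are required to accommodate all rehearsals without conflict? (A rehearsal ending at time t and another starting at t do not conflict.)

4

Count concurrent intervals with a sweep; the peak is the room count.
Events (time:±→running): 2:+→1 3:+→2 3:+→3 6:-→2 6:+→3 6:+→4 … peak 4.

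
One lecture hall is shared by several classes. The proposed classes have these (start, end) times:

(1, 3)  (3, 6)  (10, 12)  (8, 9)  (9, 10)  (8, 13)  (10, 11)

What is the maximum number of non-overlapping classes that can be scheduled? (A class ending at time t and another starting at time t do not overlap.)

5

Order by finish time; keep every interval that doesn't clash with the previous kept one.
Sorted by end: (1,3)  (3,6)  (8,9)  (9,10)  (10,11)  (10,12)  (8,13)
take (1,3); take (3,6); take (8,9); take (9,10); take (10,11); skip (10,12).
Selected 5 classes.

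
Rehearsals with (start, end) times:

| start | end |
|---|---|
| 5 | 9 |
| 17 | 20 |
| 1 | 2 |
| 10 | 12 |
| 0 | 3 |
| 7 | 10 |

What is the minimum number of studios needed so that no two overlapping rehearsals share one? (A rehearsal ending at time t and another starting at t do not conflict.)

2

Count concurrent intervals with a sweep; the peak is the room count.
Events (time:±→running): 0:+→1 1:+→2 … peak 2.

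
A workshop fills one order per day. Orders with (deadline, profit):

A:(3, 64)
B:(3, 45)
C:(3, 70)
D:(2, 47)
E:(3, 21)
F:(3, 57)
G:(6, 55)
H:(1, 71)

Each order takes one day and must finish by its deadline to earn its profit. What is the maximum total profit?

Take jobs in profit order; each goes to the latest open slot no later than its deadline.
Profit order: H=71 C=70 A=64 F=57 G=55 D=47 B=45 E=21
Assign: H→slot 1, C→slot 3, A→slot 2, F skipped, G→slot 6, D skipped, B skipped, E skipped.
Slots: [1:H] [2:A] [3:C] [6:G]
Profit = 71 + 64 + 70 + 55 = 260

260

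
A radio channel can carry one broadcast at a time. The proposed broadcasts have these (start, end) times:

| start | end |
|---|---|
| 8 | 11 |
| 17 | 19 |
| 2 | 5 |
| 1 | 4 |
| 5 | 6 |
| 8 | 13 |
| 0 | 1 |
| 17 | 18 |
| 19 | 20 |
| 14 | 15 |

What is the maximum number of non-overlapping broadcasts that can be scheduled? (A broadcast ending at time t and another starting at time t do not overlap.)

By end time: (0,1), (1,4), (2,5), (5,6), (8,11), (8,13), (14,15), (17,18), (17,19), (19,20).
Pick (0,1); next start ≥ 1 → (1,4); next start ≥ 4 → (5,6); next start ≥ 6 → (8,11); next start ≥ 11 → (14,15); next start ≥ 15 → (17,18); next start ≥ 18 → (19,20).
Selected 7 broadcasts.

7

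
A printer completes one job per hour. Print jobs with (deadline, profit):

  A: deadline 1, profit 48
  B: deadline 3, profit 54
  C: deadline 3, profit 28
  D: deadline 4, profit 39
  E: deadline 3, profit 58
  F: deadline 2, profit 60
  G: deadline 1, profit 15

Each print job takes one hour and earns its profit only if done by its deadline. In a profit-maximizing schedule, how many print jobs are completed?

Profit order: F=60 E=58 B=54 A=48 D=39 C=28 G=15
Assign: F→slot 2, E→slot 3, B→slot 1, A skipped, D→slot 4, C skipped, G skipped.
Slots: [1:B] [2:F] [3:E] [4:D]
4 of 7 scheduled.

4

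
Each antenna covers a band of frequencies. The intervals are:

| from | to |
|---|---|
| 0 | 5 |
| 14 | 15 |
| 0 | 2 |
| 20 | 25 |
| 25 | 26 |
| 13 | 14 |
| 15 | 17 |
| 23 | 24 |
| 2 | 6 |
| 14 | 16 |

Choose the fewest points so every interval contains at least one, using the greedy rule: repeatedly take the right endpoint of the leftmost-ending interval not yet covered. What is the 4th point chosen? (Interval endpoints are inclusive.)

Process intervals by earliest right end; each time one isn't hit yet, stab at its right endpoint.
Sorted: [0,2] [0,5] [2,6] [13,14] [14,15] [14,16] [15,17] [23,24] [20,25] [25,26]
{[0,2],[0,5],[2,6]} hit by 2; {[13,14],[14,15],[14,16]} hit by 14; {[15,17]} hit by 17; {[23,24],[20,25]} hit by 24; {[25,26]} hit by 26.
Points: 2, 14, 17, 24, 26 (5 total).

24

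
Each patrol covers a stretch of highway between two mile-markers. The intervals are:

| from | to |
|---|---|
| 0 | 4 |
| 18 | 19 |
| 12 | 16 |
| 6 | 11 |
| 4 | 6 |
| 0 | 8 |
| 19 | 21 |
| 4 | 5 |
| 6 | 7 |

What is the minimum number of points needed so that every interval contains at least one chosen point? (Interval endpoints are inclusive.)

Sort by right endpoint; whenever an interval is uncovered, place a point at its right end.
By right end: [0,4]  [4,5]  [4,6]  [6,7]  [0,8]  [6,11]  [12,16]  [18,19]  [19,21]
[0,4] uncovered → point at 4; [6,7] uncovered → point at 7; [12,16] uncovered → point at 16; [18,19] uncovered → point at 19.
Points: 4, 7, 16, 19 (4 total).

4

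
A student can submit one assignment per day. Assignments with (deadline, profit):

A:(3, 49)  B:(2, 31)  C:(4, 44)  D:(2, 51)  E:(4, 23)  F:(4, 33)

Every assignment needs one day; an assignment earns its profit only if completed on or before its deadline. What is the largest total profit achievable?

Profit order: D=51 A=49 C=44 F=33 B=31 E=23
Assign: D→slot 2, A→slot 3, C→slot 4, F→slot 1, B skipped, E skipped.
Slots: [1:F] [2:D] [3:A] [4:C]
Profit = 33 + 51 + 49 + 44 = 177

177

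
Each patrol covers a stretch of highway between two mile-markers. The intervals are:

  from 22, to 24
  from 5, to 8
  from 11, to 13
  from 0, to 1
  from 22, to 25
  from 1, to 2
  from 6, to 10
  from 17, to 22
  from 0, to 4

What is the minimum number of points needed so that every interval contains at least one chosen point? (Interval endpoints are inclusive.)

4

By right end: [0,1]  [1,2]  [0,4]  [5,8]  [6,10]  [11,13]  [17,22]  [22,24]  [22,25]
[0,1] uncovered → point at 1; [5,8] uncovered → point at 8; [11,13] uncovered → point at 13; [17,22] uncovered → point at 22.
Points: 1, 8, 13, 22 (4 total).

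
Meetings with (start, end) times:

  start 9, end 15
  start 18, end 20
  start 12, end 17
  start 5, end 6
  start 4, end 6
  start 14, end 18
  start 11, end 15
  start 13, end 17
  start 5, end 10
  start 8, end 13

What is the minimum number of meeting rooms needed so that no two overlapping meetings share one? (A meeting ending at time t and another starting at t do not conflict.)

Events (time:±→running): 4:+→1 5:+→2 5:+→3 6:-→2 6:-→1 8:+→2 9:+→3 10:-→2 11:+→3 12:+→4 13:-→3 13:+→4 14:+→5 … peak 5.

5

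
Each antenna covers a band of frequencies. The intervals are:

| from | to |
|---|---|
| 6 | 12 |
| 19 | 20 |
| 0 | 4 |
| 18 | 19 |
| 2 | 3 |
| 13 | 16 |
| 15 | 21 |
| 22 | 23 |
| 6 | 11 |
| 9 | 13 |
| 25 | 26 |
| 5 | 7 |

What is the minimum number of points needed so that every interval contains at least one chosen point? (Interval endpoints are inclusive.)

6

Sort by right endpoint; whenever an interval is uncovered, place a point at its right end.
By right end: [2,3]  [0,4]  [5,7]  [6,11]  [6,12]  [9,13]  [13,16]  [18,19]  [19,20]  [15,21]  [22,23]  [25,26]
[2,3] uncovered → point at 3; [5,7] uncovered → point at 7; [9,13] uncovered → point at 13; [18,19] uncovered → point at 19; [22,23] uncovered → point at 23; [25,26] uncovered → point at 26.
Points: 3, 7, 13, 19, 23, 26 (6 total).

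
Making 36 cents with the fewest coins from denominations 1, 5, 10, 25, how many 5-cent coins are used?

36 − 1×25→11 − 1×10→1 − 1×1→0
Count of 5: 0

0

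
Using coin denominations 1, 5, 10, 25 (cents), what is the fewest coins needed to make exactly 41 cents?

Greedy: take as many of the largest coin as possible, then repeat with the remainder.
41 − 1×25→16 − 1×10→6 − 1×5→1 − 1×1→0
Total coins = 1 + 1 + 1 + 1 = 4

4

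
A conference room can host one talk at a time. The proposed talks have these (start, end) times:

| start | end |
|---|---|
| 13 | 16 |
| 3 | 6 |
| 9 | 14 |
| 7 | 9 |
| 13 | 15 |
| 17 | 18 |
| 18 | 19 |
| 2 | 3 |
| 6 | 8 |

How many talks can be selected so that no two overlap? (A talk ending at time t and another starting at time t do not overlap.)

Sorted by end: (2,3)  (3,6)  (6,8)  (7,9)  (9,14)  (13,15)  (13,16)  (17,18)  (18,19)
take (2,3); take (3,6); take (6,8); skip (7,9); take (9,14); take (17,18); take (18,19).
Selected 6 talks.

6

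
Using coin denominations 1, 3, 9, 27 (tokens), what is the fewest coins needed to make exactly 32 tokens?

Use the largest denomination that fits, subtract, and repeat.
32 − 1×27→5 − 1×3→2 − 2×1→0
Total coins = 1 + 1 + 2 = 4

4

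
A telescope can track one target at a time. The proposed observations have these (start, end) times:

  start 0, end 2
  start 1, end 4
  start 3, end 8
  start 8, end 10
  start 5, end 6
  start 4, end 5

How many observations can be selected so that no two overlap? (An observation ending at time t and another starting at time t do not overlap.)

Sort by end time and greedily take each interval whose start is ≥ the last chosen end.
Sorted by end: (0,2)  (1,4)  (4,5)  (5,6)  (3,8)  (8,10)
take (0,2); take (4,5); take (5,6); take (8,10).
Selected 4 observations.

4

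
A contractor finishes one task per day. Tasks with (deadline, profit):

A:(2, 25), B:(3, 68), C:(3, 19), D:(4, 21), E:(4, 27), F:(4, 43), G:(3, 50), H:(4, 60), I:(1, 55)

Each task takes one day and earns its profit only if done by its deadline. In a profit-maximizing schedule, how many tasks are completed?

By profit: B(d3,68), H(d4,60), I(d1,55), G(d3,50), F(d4,43), E(d4,27), A(d2,25), D(d4,21), C(d3,19)
B→slot 3; H→slot 4; I→slot 1; G→slot 2; F skipped; E skipped; A skipped; D skipped; C skipped.
4 of 9 scheduled.

4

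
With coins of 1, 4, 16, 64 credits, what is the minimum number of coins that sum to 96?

Greedy: take as many of the largest coin as possible, then repeat with the remainder.
96 = 1×64 + 2×16
Total coins = 1 + 2 = 3

3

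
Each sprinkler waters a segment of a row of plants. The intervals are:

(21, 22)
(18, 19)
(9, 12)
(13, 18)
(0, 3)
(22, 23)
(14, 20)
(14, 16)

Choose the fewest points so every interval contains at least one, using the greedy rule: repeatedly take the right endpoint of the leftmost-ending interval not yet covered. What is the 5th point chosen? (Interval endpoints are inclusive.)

Process intervals by earliest right end; each time one isn't hit yet, stab at its right endpoint.
By right end: [0,3]  [9,12]  [14,16]  [13,18]  [18,19]  [14,20]  [21,22]  [22,23]
[0,3] uncovered → point at 3; [9,12] uncovered → point at 12; [14,16] uncovered → point at 16; [18,19] uncovered → point at 19; [21,22] uncovered → point at 22.
Points: 3, 12, 16, 19, 22 (5 total).

22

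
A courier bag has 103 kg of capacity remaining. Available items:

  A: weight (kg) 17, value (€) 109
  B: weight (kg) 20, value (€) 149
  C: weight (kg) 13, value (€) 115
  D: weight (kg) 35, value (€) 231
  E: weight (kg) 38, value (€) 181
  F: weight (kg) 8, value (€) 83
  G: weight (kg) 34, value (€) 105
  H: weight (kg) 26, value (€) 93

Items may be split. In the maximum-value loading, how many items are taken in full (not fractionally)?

5

Greedy by value/weight ratio, highest first.
Ratios (sorted): F 10.38, C 8.85, B 7.45, D 6.60, A 6.41, E 4.76, H 3.58, G 3.09
take F (8 @ 83); take C (13 @ 115); take B (20 @ 149); take D (35 @ 231); take A (17 @ 109); take 10/38 of E → 47.63. Capacity used 103/103.
5 item(s) taken whole; one partial (take 10/38 of E).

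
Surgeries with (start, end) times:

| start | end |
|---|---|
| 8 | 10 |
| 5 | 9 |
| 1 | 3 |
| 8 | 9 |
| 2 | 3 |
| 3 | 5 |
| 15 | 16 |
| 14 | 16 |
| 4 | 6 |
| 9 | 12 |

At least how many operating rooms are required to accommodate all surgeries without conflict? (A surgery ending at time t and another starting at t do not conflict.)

3

Events (time:±→running): 1:+→1 2:+→2 3:-→1 3:-→0 3:+→1 4:+→2 5:-→1 5:+→2 6:-→1 8:+→2 8:+→3 … peak 3.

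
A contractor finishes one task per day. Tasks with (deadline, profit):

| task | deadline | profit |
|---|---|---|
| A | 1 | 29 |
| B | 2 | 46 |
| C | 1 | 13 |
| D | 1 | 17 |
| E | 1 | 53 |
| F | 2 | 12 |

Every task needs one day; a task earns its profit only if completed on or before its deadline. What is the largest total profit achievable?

99

Sort by profit descending; place each in the latest free slot ≤ its deadline.
By profit: E(d1,53), B(d2,46), A(d1,29), D(d1,17), C(d1,13), F(d2,12)
E→slot 1; B→slot 2; A skipped; D skipped; C skipped; F skipped.
Profit = 53 + 46 = 99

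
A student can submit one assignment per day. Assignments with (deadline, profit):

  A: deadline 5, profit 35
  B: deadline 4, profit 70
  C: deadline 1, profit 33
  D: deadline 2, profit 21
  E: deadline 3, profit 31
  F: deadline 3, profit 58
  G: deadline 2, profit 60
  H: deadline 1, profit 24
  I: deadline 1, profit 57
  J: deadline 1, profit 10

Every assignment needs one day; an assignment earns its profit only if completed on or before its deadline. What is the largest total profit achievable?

Profit order: B=70 G=60 F=58 I=57 A=35 C=33 E=31 H=24 D=21 J=10
Assign: B→slot 4, G→slot 2, F→slot 3, I→slot 1, A→slot 5, C skipped, E skipped, H skipped, D skipped, J skipped.
Slots: [1:I] [2:G] [3:F] [4:B] [5:A]
Profit = 57 + 60 + 58 + 70 + 35 = 280

280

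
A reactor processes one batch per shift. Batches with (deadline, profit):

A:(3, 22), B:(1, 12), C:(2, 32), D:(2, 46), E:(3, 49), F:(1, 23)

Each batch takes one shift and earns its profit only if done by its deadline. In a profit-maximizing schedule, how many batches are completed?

Profit order: E=49 D=46 C=32 F=23 A=22 B=12
Assign: E→slot 3, D→slot 2, C→slot 1, F skipped, A skipped, B skipped.
Slots: [1:C] [2:D] [3:E]
3 of 6 scheduled.

3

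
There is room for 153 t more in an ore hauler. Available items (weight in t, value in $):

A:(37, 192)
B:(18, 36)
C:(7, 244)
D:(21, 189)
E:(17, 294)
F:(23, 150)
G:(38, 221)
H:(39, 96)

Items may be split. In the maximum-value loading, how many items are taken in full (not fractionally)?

Greedy by value/weight ratio, highest first.
Ratios (sorted): C 34.86, E 17.29, D 9.00, F 6.52, G 5.82, A 5.19, H 2.46, B 2.00
take C (7 @ 244); take E (17 @ 294); take D (21 @ 189); take F (23 @ 150); take G (38 @ 221); take A (37 @ 192); take 10/39 of H → 24.62. Capacity used 153/153.
6 item(s) taken whole; one partial (take 10/39 of H).

6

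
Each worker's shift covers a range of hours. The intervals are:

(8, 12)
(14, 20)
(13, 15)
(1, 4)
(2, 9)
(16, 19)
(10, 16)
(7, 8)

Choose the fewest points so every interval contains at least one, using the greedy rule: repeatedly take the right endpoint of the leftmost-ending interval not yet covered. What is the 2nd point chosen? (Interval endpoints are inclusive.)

8

By right end: [1,4]  [7,8]  [2,9]  [8,12]  [13,15]  [10,16]  [16,19]  [14,20]
[1,4] uncovered → point at 4; [7,8] uncovered → point at 8; [13,15] uncovered → point at 15; [16,19] uncovered → point at 19.
Points: 4, 8, 15, 19 (4 total).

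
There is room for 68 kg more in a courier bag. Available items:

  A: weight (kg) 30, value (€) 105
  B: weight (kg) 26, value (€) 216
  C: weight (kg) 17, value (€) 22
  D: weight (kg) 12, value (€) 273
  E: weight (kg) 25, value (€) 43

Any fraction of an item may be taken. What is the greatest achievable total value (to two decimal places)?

Sort by value per unit weight and fill in that order.
Ratios (sorted): D 22.75, B 8.31, A 3.50, E 1.72, C 1.29
take D (12 @ 273); take B (26 @ 216); take A (30 @ 105). Capacity used 68/68.
Total value = 594.00

594.00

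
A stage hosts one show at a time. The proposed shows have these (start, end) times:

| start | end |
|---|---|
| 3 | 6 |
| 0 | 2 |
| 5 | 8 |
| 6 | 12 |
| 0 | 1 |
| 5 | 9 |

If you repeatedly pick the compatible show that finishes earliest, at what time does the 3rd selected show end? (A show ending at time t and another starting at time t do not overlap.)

Order by finish time; keep every interval that doesn't clash with the previous kept one.
Sorted by end: (0,1)  (0,2)  (3,6)  (5,8)  (5,9)  (6,12)
take (0,1); take (3,6); take (6,12).
Selected: (0,1) (3,6) (6,12)

12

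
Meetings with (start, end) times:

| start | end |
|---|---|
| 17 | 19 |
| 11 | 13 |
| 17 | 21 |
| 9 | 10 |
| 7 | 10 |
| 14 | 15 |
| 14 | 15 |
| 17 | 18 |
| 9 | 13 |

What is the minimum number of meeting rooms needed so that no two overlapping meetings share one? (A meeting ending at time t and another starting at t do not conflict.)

Events (time:±→running): 7:+→1 9:+→2 9:+→3 … peak 3.

3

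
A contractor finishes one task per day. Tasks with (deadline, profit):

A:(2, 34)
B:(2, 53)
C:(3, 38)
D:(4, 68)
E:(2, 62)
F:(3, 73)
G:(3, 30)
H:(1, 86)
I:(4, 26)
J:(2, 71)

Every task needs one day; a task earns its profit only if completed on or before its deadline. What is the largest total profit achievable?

Sort by profit descending; place each in the latest free slot ≤ its deadline.
Profit order: H=86 F=73 J=71 D=68 E=62 B=53 C=38 A=34 G=30 I=26
Assign: H→slot 1, F→slot 3, J→slot 2, D→slot 4, E skipped, B skipped, C skipped, A skipped, G skipped, I skipped.
Slots: [1:H] [2:J] [3:F] [4:D]
Profit = 86 + 71 + 73 + 68 = 298

298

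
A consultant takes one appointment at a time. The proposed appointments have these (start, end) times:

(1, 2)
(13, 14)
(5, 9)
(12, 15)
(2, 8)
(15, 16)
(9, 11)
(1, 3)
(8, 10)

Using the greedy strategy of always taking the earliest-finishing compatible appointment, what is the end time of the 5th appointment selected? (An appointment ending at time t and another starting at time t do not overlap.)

Order by finish time; keep every interval that doesn't clash with the previous kept one.
By end time: (1,2), (1,3), (2,8), (5,9), (8,10), (9,11), (13,14), (12,15), (15,16).
Pick (1,2); next start ≥ 2 → (2,8); next start ≥ 8 → (8,10); next start ≥ 10 → (13,14); next start ≥ 14 → (15,16).
Selected: (1,2) (2,8) (8,10) (13,14) (15,16)

16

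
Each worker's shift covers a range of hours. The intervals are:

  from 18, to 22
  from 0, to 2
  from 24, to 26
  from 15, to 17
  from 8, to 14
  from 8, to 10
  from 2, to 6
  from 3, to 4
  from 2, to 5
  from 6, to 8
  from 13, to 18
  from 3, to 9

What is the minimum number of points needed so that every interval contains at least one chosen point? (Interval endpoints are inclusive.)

6

Sorted: [0,2] [3,4] [2,5] [2,6] [6,8] [3,9] [8,10] [8,14] [15,17] [13,18] [18,22] [24,26]
{[0,2]} hit by 2; {[3,4],[2,5],[2,6]} hit by 4; {[6,8],[3,9],[8,10],[8,14]} hit by 8; {[15,17],[13,18]} hit by 17; {[18,22]} hit by 22; {[24,26]} hit by 26.
Points: 2, 4, 8, 17, 22, 26 (6 total).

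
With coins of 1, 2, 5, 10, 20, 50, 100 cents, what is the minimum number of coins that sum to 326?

6

326 = 3×100 + 1×20 + 1×5 + 1×1
Total coins = 3 + 1 + 1 + 1 = 6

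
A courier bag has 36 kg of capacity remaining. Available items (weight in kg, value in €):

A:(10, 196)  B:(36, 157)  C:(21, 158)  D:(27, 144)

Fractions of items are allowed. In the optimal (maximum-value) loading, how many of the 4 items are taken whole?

Ratios (sorted): A 19.60, C 7.52, D 5.33, B 4.36
take A (10 @ 196); take C (21 @ 158); take 5/27 of D → 26.67. Capacity used 36/36.
2 item(s) taken whole; one partial (take 5/27 of D).

2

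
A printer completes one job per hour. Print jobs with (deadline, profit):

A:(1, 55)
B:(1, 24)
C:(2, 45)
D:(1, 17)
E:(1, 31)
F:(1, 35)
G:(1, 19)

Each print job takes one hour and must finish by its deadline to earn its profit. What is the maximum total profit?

100

Take jobs in profit order; each goes to the latest open slot no later than its deadline.
By profit: A(d1,55), C(d2,45), F(d1,35), E(d1,31), B(d1,24), G(d1,19), D(d1,17)
A→slot 1; C→slot 2; F skipped; E skipped; B skipped; G skipped; D skipped.
Profit = 55 + 45 = 100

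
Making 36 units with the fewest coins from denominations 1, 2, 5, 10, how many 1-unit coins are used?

1

Use the largest denomination that fits, subtract, and repeat.
36 = 3×10 + 1×5 + 1×1
Count of 1: 1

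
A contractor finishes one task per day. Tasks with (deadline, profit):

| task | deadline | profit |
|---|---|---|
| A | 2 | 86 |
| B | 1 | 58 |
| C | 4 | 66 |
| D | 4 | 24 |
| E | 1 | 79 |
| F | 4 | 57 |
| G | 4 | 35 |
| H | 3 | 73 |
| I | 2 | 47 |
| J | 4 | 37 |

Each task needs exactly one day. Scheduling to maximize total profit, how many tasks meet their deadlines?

4

Sort by profit descending; place each in the latest free slot ≤ its deadline.
By profit: A(d2,86), E(d1,79), H(d3,73), C(d4,66), B(d1,58), F(d4,57), I(d2,47), J(d4,37), G(d4,35), D(d4,24)
A→slot 2; E→slot 1; H→slot 3; C→slot 4; B skipped; F skipped; I skipped; J skipped; G skipped; D skipped.
4 of 10 scheduled.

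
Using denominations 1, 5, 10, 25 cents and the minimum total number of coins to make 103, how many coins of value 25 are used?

Greedy: take as many of the largest coin as possible, then repeat with the remainder.
103 − 4×25→3 − 3×1→0
Count of 25: 4

4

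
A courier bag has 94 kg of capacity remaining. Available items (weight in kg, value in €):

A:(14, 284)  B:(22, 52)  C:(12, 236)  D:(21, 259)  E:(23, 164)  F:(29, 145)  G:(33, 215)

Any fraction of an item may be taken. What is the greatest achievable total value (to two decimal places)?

Order: A (284/14=20.29) > C (236/12=19.67) > D (259/21=12.33) > E (164/23=7.13) > G (215/33=6.52) > F (145/29=5.00) > B (52/22=2.36)
Fill: take A (14 @ 284) → take C (12 @ 236) → take D (21 @ 259) → take E (23 @ 164) → take 24/33 of G → 156.36; 94/94 used.
Total value = 1099.36

1099.36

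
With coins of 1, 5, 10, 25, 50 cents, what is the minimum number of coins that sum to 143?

Greedy: take as many of the largest coin as possible, then repeat with the remainder.
143 = 2×50 + 1×25 + 1×10 + 1×5 + 3×1
Total coins = 2 + 1 + 1 + 1 + 3 = 8

8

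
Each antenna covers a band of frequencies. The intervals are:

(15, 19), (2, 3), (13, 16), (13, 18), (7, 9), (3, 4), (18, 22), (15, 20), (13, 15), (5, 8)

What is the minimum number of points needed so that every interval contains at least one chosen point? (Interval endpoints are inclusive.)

4

Process intervals by earliest right end; each time one isn't hit yet, stab at its right endpoint.
Sorted: [2,3] [3,4] [5,8] [7,9] [13,15] [13,16] [13,18] [15,19] [15,20] [18,22]
{[2,3],[3,4]} hit by 3; {[5,8],[7,9]} hit by 8; {[13,15],[13,16],[13,18],[15,19],[15,20]} hit by 15; {[18,22]} hit by 22.
Points: 3, 8, 15, 22 (4 total).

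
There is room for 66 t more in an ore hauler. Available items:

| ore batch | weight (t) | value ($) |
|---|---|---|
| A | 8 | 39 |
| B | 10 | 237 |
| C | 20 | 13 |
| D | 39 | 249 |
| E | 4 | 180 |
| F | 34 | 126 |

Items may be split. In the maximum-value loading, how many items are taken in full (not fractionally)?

4

Sort by value per unit weight and fill in that order.
Order: E (180/4=45.00) > B (237/10=23.70) > D (249/39=6.38) > A (39/8=4.88) > F (126/34=3.71) > C (13/20=0.65)
Fill: take E (4 @ 180) → take B (10 @ 237) → take D (39 @ 249) → take A (8 @ 39) → take 5/34 of F → 18.53; 66/66 used.
4 item(s) taken whole; one partial (take 5/34 of F).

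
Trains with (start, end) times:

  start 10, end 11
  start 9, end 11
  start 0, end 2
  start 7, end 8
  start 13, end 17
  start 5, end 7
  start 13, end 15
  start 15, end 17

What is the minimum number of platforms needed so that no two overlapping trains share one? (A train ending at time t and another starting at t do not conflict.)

2

Count concurrent intervals with a sweep; the peak is the room count.
starts: [0, 5, 7, 9, 10, 13, 13, 15]
ends:   [2, 7, 8, 11, 11, 15, 17, 17]
s0→1 e2→0 s5→1 e7→0 s7→1 e8→0 s9→1 s10→2  — peak 2.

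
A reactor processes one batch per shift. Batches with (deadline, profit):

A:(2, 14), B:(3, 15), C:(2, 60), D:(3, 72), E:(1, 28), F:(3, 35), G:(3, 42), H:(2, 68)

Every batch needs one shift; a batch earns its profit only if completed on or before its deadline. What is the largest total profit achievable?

Take jobs in profit order; each goes to the latest open slot no later than its deadline.
By profit: D(d3,72), H(d2,68), C(d2,60), G(d3,42), F(d3,35), E(d1,28), B(d3,15), A(d2,14)
D→slot 3; H→slot 2; C→slot 1; G skipped; F skipped; E skipped; B skipped; A skipped.
Profit = 60 + 68 + 72 = 200

200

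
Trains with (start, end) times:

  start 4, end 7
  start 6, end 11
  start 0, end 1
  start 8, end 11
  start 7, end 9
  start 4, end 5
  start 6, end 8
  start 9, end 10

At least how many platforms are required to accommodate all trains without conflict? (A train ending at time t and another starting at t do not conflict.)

Events (time:±→running): 0:+→1 1:-→0 4:+→1 4:+→2 5:-→1 6:+→2 6:+→3 … peak 3.

3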